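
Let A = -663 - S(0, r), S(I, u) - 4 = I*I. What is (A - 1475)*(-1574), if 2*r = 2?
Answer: 3371508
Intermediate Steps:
r = 1 (r = (½)*2 = 1)
S(I, u) = 4 + I² (S(I, u) = 4 + I*I = 4 + I²)
A = -667 (A = -663 - (4 + 0²) = -663 - (4 + 0) = -663 - 1*4 = -663 - 4 = -667)
(A - 1475)*(-1574) = (-667 - 1475)*(-1574) = -2142*(-1574) = 3371508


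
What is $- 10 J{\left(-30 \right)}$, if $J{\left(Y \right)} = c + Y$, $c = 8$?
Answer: $220$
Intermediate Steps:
$J{\left(Y \right)} = 8 + Y$
$- 10 J{\left(-30 \right)} = - 10 \left(8 - 30\right) = \left(-10\right) \left(-22\right) = 220$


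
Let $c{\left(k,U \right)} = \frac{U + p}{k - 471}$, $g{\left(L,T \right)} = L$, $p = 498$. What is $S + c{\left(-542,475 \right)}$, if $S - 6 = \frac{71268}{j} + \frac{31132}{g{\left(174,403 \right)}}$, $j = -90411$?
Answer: $\frac{486502261505}{2656003947} \approx 183.17$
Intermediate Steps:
$S = \frac{482777284}{2621919}$ ($S = 6 + \left(\frac{71268}{-90411} + \frac{31132}{174}\right) = 6 + \left(71268 \left(- \frac{1}{90411}\right) + 31132 \cdot \frac{1}{174}\right) = 6 + \left(- \frac{23756}{30137} + \frac{15566}{87}\right) = 6 + \frac{467045770}{2621919} = \frac{482777284}{2621919} \approx 184.13$)
$c{\left(k,U \right)} = \frac{498 + U}{-471 + k}$ ($c{\left(k,U \right)} = \frac{U + 498}{k - 471} = \frac{498 + U}{-471 + k}$)
$S + c{\left(-542,475 \right)} = \frac{482777284}{2621919} + \frac{498 + 475}{-471 - 542} = \frac{482777284}{2621919} + \frac{1}{-1013} \cdot 973 = \frac{482777284}{2621919} - \frac{973}{1013} = \frac{486502261505}{2656003947}$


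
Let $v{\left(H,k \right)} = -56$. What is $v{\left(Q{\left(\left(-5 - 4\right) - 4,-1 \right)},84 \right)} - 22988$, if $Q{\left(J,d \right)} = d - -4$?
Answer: $-23044$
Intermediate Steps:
$Q{\left(J,d \right)} = 4 + d$ ($Q{\left(J,d \right)} = d + 4 = 4 + d$)
$v{\left(Q{\left(\left(-5 - 4\right) - 4,-1 \right)},84 \right)} - 22988 = -56 - 22988 = -23044$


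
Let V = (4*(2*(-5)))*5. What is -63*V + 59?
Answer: 12659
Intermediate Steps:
V = -200 (V = (4*(-10))*5 = -40*5 = -200)
-63*V + 59 = -63*(-200) + 59 = 12600 + 59 = 12659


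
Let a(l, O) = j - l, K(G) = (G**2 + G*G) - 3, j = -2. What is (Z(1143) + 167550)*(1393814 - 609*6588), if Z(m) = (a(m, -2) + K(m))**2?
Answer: -17859897990498853900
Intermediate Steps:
K(G) = -3 + 2*G**2 (K(G) = (G**2 + G**2) - 3 = 2*G**2 - 3 = -3 + 2*G**2)
a(l, O) = -2 - l
Z(m) = (-5 - m + 2*m**2)**2 (Z(m) = ((-2 - m) + (-3 + 2*m**2))**2 = (-5 - m + 2*m**2)**2)
(Z(1143) + 167550)*(1393814 - 609*6588) = ((5 + 1143 - 2*1143**2)**2 + 167550)*(1393814 - 609*6588) = ((5 + 1143 - 2*1306449)**2 + 167550)*(1393814 - 4012092) = ((5 + 1143 - 2612898)**2 + 167550)*(-2618278) = ((-2611750)**2 + 167550)*(-2618278) = (6821238062500 + 167550)*(-2618278) = 6821238230050*(-2618278) = -17859897990498853900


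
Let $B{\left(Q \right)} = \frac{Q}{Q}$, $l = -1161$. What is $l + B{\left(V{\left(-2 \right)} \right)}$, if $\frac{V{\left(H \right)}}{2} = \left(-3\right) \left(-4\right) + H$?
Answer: $-1160$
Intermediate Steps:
$V{\left(H \right)} = 24 + 2 H$ ($V{\left(H \right)} = 2 \left(\left(-3\right) \left(-4\right) + H\right) = 2 \left(12 + H\right) = 24 + 2 H$)
$B{\left(Q \right)} = 1$
$l + B{\left(V{\left(-2 \right)} \right)} = -1161 + 1 = -1160$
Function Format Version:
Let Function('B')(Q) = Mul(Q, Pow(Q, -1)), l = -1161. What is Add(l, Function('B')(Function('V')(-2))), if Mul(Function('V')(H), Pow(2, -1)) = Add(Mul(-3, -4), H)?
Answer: -1160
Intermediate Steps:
Function('V')(H) = Add(24, Mul(2, H)) (Function('V')(H) = Mul(2, Add(Mul(-3, -4), H)) = Mul(2, Add(12, H)) = Add(24, Mul(2, H)))
Function('B')(Q) = 1
Add(l, Function('B')(Function('V')(-2))) = Add(-1161, 1) = -1160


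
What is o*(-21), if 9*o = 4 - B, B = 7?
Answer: 7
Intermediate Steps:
o = -1/3 (o = (4 - 1*7)/9 = (4 - 7)/9 = (1/9)*(-3) = -1/3 ≈ -0.33333)
o*(-21) = -1/3*(-21) = 7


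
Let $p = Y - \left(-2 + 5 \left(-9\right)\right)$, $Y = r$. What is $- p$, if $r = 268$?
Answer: $-315$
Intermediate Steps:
$Y = 268$
$p = 315$ ($p = 268 - \left(-2 + 5 \left(-9\right)\right) = 268 - \left(-2 - 45\right) = 268 - -47 = 268 + 47 = 315$)
$- p = \left(-1\right) 315 = -315$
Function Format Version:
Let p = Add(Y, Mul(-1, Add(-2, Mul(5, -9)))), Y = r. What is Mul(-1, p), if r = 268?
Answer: -315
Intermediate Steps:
Y = 268
p = 315 (p = Add(268, Mul(-1, Add(-2, Mul(5, -9)))) = Add(268, Mul(-1, Add(-2, -45))) = Add(268, Mul(-1, -47)) = Add(268, 47) = 315)
Mul(-1, p) = Mul(-1, 315) = -315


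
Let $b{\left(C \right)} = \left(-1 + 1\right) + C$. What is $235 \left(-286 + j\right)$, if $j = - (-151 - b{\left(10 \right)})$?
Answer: $-29375$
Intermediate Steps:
$b{\left(C \right)} = C$ ($b{\left(C \right)} = 0 + C = C$)
$j = 161$ ($j = - (-151 - 10) = \left(-1\right) \left(-161\right) = 161$)
$235 \left(-286 + j\right) = 235 \left(-286 + 161\right) = 235 \left(-125\right) = -29375$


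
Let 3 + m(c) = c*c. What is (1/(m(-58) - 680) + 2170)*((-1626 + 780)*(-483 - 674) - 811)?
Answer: 5689844033481/2681 ≈ 2.1223e+9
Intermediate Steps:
m(c) = -3 + c² (m(c) = -3 + c*c = -3 + c²)
(1/(m(-58) - 680) + 2170)*((-1626 + 780)*(-483 - 674) - 811) = (1/((-3 + (-58)²) - 680) + 2170)*((-1626 + 780)*(-483 - 674) - 811) = (1/((-3 + 3364) - 680) + 2170)*(-846*(-1157) - 811) = (1/(3361 - 680) + 2170)*(978822 - 811) = (1/2681 + 2170)*978011 = (5817771/2681)*978011 = 5689844033481/2681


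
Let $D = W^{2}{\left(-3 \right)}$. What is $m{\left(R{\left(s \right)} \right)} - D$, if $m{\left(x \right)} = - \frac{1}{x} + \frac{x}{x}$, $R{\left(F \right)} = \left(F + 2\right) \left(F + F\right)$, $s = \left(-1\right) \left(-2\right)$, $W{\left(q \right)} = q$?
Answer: $- \frac{129}{16} \approx -8.0625$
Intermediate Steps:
$s = 2$
$R{\left(F \right)} = 2 F \left(2 + F\right)$ ($R{\left(F \right)} = \left(2 + F\right) 2 F = 2 F \left(2 + F\right)$)
$m{\left(x \right)} = 1 - \frac{1}{x}$ ($m{\left(x \right)} = - \frac{1}{x} + 1 = 1 - \frac{1}{x}$)
$D = 9$ ($D = \left(-3\right)^{2} = 9$)
$m{\left(R{\left(s \right)} \right)} - D = \frac{-1 + 2 \cdot 2 \left(2 + 2\right)}{2 \cdot 2 \left(2 + 2\right)} - 9 = \frac{-1 + 2 \cdot 2 \cdot 4}{2 \cdot 2 \cdot 4} - 9 = \frac{-1 + 16}{16} - 9 = \frac{1}{16} \cdot 15 - 9 = \frac{15}{16} - 9 = - \frac{129}{16}$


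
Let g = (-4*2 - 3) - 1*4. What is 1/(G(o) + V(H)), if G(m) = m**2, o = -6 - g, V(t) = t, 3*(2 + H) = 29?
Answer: 3/266 ≈ 0.011278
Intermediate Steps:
H = 23/3 (H = -2 + (1/3)*29 = -2 + 29/3 = 23/3 ≈ 7.6667)
g = -15 (g = (-8 - 3) - 4 = -11 - 4 = -15)
o = 9 (o = -6 - 1*(-15) = -6 + 15 = 9)
1/(G(o) + V(H)) = 1/(9**2 + 23/3) = 1/(81 + 23/3) = 1/(266/3) = 3/266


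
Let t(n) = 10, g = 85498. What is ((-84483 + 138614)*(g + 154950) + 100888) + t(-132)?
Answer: 13015791586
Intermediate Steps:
((-84483 + 138614)*(g + 154950) + 100888) + t(-132) = ((-84483 + 138614)*(85498 + 154950) + 100888) + 10 = (54131*240448 + 100888) + 10 = (13015690688 + 100888) + 10 = 13015791576 + 10 = 13015791586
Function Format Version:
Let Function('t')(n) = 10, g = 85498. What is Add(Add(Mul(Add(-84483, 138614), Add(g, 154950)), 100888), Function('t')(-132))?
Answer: 13015791586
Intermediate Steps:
Add(Add(Mul(Add(-84483, 138614), Add(g, 154950)), 100888), Function('t')(-132)) = Add(Add(Mul(Add(-84483, 138614), Add(85498, 154950)), 100888), 10) = Add(Add(Mul(54131, 240448), 100888), 10) = Add(Add(13015690688, 100888), 10) = Add(13015791576, 10) = 13015791586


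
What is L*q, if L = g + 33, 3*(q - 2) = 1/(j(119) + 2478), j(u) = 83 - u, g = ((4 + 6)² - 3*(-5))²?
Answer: 97134737/3663 ≈ 26518.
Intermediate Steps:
g = 13225 (g = (10² + 15)² = (100 + 15)² = 115² = 13225)
q = 14653/7326 (q = 2 + 1/(3*((83 - 1*119) + 2478)) = 2 + 1/(3*((83 - 119) + 2478)) = 2 + 1/(3*(-36 + 2478)) = 2 + (⅓)/2442 = 2 + (⅓)*(1/2442) = 2 + 1/7326 = 14653/7326 ≈ 2.0001)
L = 13258 (L = 13225 + 33 = 13258)
L*q = 13258*(14653/7326) = 97134737/3663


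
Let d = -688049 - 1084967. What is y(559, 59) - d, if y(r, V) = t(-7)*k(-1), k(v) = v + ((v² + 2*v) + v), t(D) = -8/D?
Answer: 12411088/7 ≈ 1.7730e+6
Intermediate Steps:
d = -1773016
k(v) = v² + 4*v (k(v) = v + (v² + 3*v) = v² + 4*v)
y(r, V) = -24/7 (y(r, V) = (-8/(-7))*(-(4 - 1)) = (-8*(-⅐))*(-1*3) = (8/7)*(-3) = -24/7)
y(559, 59) - d = -24/7 - 1*(-1773016) = -24/7 + 1773016 = 12411088/7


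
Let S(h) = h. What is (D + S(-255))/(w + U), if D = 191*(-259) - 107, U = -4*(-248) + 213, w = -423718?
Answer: 49831/422513 ≈ 0.11794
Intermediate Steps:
U = 1205 (U = 992 + 213 = 1205)
D = -49576 (D = -49469 - 107 = -49576)
(D + S(-255))/(w + U) = (-49576 - 255)/(-423718 + 1205) = -49831/(-422513) = -49831*(-1/422513) = 49831/422513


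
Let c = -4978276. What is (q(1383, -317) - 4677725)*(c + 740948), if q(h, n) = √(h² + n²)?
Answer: 19821055118800 - 4237328*√2013178 ≈ 1.9815e+13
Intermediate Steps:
(q(1383, -317) - 4677725)*(c + 740948) = (√(1383² + (-317)²) - 4677725)*(-4978276 + 740948) = (√(1912689 + 100489) - 4677725)*(-4237328) = (√2013178 - 4677725)*(-4237328) = (-4677725 + √2013178)*(-4237328) = 19821055118800 - 4237328*√2013178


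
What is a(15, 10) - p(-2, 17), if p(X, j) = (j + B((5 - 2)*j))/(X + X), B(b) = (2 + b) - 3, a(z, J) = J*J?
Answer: 467/4 ≈ 116.75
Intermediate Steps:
a(z, J) = J**2
B(b) = -1 + b
p(X, j) = (-1 + 4*j)/(2*X) (p(X, j) = (j + (-1 + (5 - 2)*j))/(X + X) = (j + (-1 + 3*j))/((2*X)) = (-1 + 4*j)*(1/(2*X)) = (-1 + 4*j)/(2*X))
a(15, 10) - p(-2, 17) = 10**2 - (-1 + 4*17)/(2*(-2)) = 100 - (-1)*(-1 + 68)/(2*2) = 100 - (-1)*67/(2*2) = 100 - 1*(-67/4) = 100 + 67/4 = 467/4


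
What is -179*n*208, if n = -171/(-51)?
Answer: -2122224/17 ≈ -1.2484e+5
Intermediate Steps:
n = 57/17 (n = -171*(-1/51) = 57/17 ≈ 3.3529)
-179*n*208 = -179*57/17*208 = -10203/17*208 = -2122224/17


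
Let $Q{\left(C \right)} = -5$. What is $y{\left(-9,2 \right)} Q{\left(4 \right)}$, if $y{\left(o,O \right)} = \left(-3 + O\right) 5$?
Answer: $25$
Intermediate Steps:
$y{\left(o,O \right)} = -15 + 5 O$
$y{\left(-9,2 \right)} Q{\left(4 \right)} = \left(-15 + 5 \cdot 2\right) \left(-5\right) = \left(-15 + 10\right) \left(-5\right) = \left(-5\right) \left(-5\right) = 25$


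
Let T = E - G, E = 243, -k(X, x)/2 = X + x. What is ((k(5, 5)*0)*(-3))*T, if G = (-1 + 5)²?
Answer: 0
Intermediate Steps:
k(X, x) = -2*X - 2*x (k(X, x) = -2*(X + x) = -2*X - 2*x)
G = 16 (G = 4² = 16)
T = 227 (T = 243 - 1*16 = 243 - 16 = 227)
((k(5, 5)*0)*(-3))*T = (((-2*5 - 2*5)*0)*(-3))*227 = (((-10 - 10)*0)*(-3))*227 = (-20*0*(-3))*227 = (0*(-3))*227 = 0*227 = 0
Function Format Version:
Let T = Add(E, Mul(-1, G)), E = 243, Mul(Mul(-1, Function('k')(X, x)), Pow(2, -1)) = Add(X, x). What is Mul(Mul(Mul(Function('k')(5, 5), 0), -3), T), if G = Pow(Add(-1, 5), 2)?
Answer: 0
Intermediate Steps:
Function('k')(X, x) = Add(Mul(-2, X), Mul(-2, x)) (Function('k')(X, x) = Mul(-2, Add(X, x)) = Add(Mul(-2, X), Mul(-2, x)))
G = 16 (G = Pow(4, 2) = 16)
T = 227 (T = Add(243, Mul(-1, 16)) = Add(243, -16) = 227)
Mul(Mul(Mul(Function('k')(5, 5), 0), -3), T) = Mul(Mul(Mul(Add(Mul(-2, 5), Mul(-2, 5)), 0), -3), 227) = Mul(Mul(Mul(Add(-10, -10), 0), -3), 227) = Mul(Mul(Mul(-20, 0), -3), 227) = Mul(Mul(0, -3), 227) = Mul(0, 227) = 0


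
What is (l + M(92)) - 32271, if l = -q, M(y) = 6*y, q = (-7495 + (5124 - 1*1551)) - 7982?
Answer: -19815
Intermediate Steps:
q = -11904 (q = (-7495 + (5124 - 1551)) - 7982 = (-7495 + 3573) - 7982 = -3922 - 7982 = -11904)
l = 11904 (l = -1*(-11904) = 11904)
(l + M(92)) - 32271 = (11904 + 6*92) - 32271 = (11904 + 552) - 32271 = 12456 - 32271 = -19815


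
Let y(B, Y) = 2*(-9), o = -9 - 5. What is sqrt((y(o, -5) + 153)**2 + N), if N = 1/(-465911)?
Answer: sqrt(3956156516594314)/465911 ≈ 135.00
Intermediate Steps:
o = -14
y(B, Y) = -18
N = -1/465911 ≈ -2.1463e-6
sqrt((y(o, -5) + 153)**2 + N) = sqrt((-18 + 153)**2 - 1/465911) = sqrt(135**2 - 1/465911) = sqrt(18225 - 1/465911) = sqrt(8491227974/465911) = sqrt(3956156516594314)/465911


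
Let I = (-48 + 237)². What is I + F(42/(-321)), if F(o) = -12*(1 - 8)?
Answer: 35805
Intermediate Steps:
I = 35721 (I = 189² = 35721)
F(o) = 84 (F(o) = -12*(-7) = 84)
I + F(42/(-321)) = 35721 + 84 = 35805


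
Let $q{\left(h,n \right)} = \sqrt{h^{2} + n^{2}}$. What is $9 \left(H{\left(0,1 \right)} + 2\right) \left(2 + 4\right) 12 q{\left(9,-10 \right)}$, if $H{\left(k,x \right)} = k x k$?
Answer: $1296 \sqrt{181} \approx 17436.0$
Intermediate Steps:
$H{\left(k,x \right)} = x k^{2}$
$9 \left(H{\left(0,1 \right)} + 2\right) \left(2 + 4\right) 12 q{\left(9,-10 \right)} = 9 \left(1 \cdot 0^{2} + 2\right) \left(2 + 4\right) 12 \sqrt{9^{2} + \left(-10\right)^{2}} = 9 \left(1 \cdot 0 + 2\right) 6 \cdot 12 \sqrt{81 + 100} = 9 \left(0 + 2\right) 6 \cdot 12 \sqrt{181} = 9 \cdot 2 \cdot 6 \cdot 12 \sqrt{181} = 9 \cdot 12 \cdot 12 \sqrt{181} = 108 \cdot 12 \sqrt{181} = 1296 \sqrt{181}$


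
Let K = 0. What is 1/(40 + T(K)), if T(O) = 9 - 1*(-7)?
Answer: 1/56 ≈ 0.017857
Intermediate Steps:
T(O) = 16 (T(O) = 9 + 7 = 16)
1/(40 + T(K)) = 1/(40 + 16) = 1/56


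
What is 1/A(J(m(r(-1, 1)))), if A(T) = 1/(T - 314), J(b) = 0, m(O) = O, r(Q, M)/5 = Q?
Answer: -314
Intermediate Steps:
r(Q, M) = 5*Q
A(T) = 1/(-314 + T)
1/A(J(m(r(-1, 1)))) = 1/(1/(-314 + 0)) = 1/(1/(-314)) = 1/(-1/314) = -314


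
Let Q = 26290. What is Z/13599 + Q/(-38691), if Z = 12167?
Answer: 12581743/58462101 ≈ 0.21521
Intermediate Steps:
Z/13599 + Q/(-38691) = 12167/13599 + 26290/(-38691) = 12167*(1/13599) + 26290*(-1/38691) = 12167/13599 - 26290/38691 = 12581743/58462101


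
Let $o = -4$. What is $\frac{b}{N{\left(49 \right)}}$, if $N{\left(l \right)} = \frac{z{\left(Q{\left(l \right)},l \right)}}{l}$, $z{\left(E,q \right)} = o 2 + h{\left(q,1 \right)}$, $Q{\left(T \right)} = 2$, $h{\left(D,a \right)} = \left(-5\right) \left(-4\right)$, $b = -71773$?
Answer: $- \frac{3516877}{12} \approx -2.9307 \cdot 10^{5}$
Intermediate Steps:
$h{\left(D,a \right)} = 20$
$z{\left(E,q \right)} = 12$ ($z{\left(E,q \right)} = \left(-4\right) 2 + 20 = -8 + 20 = 12$)
$N{\left(l \right)} = \frac{12}{l}$
$\frac{b}{N{\left(49 \right)}} = - \frac{71773}{12 \cdot \frac{1}{49}} = - \frac{71773}{\frac{12}{49}} = \left(-71773\right) \frac{49}{12} = - \frac{3516877}{12}$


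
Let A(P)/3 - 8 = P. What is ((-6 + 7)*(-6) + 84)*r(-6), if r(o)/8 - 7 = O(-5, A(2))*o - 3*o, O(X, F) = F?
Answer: -96720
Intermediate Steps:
A(P) = 24 + 3*P
r(o) = 56 + 216*o (r(o) = 56 + 8*((24 + 3*2)*o - 3*o) = 56 + 8*((24 + 6)*o - 3*o) = 56 + 8*(30*o - 3*o) = 56 + 8*(27*o) = 56 + 216*o)
((-6 + 7)*(-6) + 84)*r(-6) = ((-6 + 7)*(-6) + 84)*(56 + 216*(-6)) = (1*(-6) + 84)*(56 - 1296) = (-6 + 84)*(-1240) = 78*(-1240) = -96720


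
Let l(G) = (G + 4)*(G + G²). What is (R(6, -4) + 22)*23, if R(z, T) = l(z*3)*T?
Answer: -691702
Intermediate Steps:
l(G) = (4 + G)*(G + G²)
R(z, T) = 3*T*z*(4 + 9*z² + 15*z) (R(z, T) = ((z*3)*(4 + (z*3)² + 5*(z*3)))*T = ((3*z)*(4 + (3*z)² + 5*(3*z)))*T = ((3*z)*(4 + 9*z² + 15*z))*T = (3*z*(4 + 9*z² + 15*z))*T = 3*T*z*(4 + 9*z² + 15*z))
(R(6, -4) + 22)*23 = (3*(-4)*6*(4 + 9*6² + 15*6) + 22)*23 = (3*(-4)*6*(4 + 9*36 + 90) + 22)*23 = (3*(-4)*6*(4 + 324 + 90) + 22)*23 = (3*(-4)*6*418 + 22)*23 = (-30096 + 22)*23 = -30074*23 = -691702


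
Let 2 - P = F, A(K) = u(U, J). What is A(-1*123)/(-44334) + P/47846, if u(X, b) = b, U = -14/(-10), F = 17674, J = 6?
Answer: -1389641/3761001 ≈ -0.36949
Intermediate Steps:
U = 7/5 (U = -14*(-⅒) = 7/5 ≈ 1.4000)
A(K) = 6
P = -17672 (P = 2 - 1*17674 = 2 - 17674 = -17672)
A(-1*123)/(-44334) + P/47846 = 6/(-44334) - 17672/47846 = 6*(-1/44334) - 17672*1/47846 = -1/7389 - 188/509 = -1389641/3761001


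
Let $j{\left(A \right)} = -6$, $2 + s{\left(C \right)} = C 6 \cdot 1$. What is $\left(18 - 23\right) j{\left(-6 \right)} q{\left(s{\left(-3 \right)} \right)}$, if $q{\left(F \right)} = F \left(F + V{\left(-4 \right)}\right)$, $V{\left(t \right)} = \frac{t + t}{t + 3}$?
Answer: $7200$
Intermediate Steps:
$V{\left(t \right)} = \frac{2 t}{3 + t}$
$s{\left(C \right)} = -2 + 6 C$ ($s{\left(C \right)} = -2 + C 6 \cdot 1 = -2 + 6 C 1 = -2 + 6 C$)
$q{\left(F \right)} = F \left(8 + F\right)$ ($q{\left(F \right)} = F \left(F + 2 \left(-4\right) \frac{1}{3 - 4}\right) = F \left(F + 2 \left(-4\right) \frac{1}{-1}\right) = F \left(F + 2 \left(-4\right) \left(-1\right)\right) = F \left(F + 8\right) = F \left(8 + F\right)$)
$\left(18 - 23\right) j{\left(-6 \right)} q{\left(s{\left(-3 \right)} \right)} = \left(18 - 23\right) \left(-6\right) \left(-2 + 6 \left(-3\right)\right) \left(8 + \left(-2 + 6 \left(-3\right)\right)\right) = \left(18 - 23\right) \left(-6\right) \left(-2 - 18\right) \left(8 - 20\right) = \left(-5\right) \left(-6\right) \left(- 20 \left(8 - 20\right)\right) = 30 \left(\left(-20\right) \left(-12\right)\right) = 30 \cdot 240 = 7200$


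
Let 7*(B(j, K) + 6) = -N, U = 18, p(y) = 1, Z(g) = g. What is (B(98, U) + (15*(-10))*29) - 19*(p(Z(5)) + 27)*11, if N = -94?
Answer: -71362/7 ≈ -10195.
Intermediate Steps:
B(j, K) = 52/7 (B(j, K) = -6 + (-1*(-94))/7 = -6 + (⅐)*94 = -6 + 94/7 = 52/7)
(B(98, U) + (15*(-10))*29) - 19*(p(Z(5)) + 27)*11 = (52/7 + (15*(-10))*29) - 19*(1 + 27)*11 = (52/7 - 150*29) - 19*28*11 = (52/7 - 4350) - 532*11 = -30398/7 - 5852 = -71362/7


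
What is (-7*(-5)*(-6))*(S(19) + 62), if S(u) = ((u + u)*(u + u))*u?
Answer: -5774580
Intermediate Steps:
S(u) = 4*u³ (S(u) = ((2*u)*(2*u))*u = (4*u²)*u = 4*u³)
(-7*(-5)*(-6))*(S(19) + 62) = (-7*(-5)*(-6))*(4*19³ + 62) = (35*(-6))*(4*6859 + 62) = -210*(27436 + 62) = -210*27498 = -5774580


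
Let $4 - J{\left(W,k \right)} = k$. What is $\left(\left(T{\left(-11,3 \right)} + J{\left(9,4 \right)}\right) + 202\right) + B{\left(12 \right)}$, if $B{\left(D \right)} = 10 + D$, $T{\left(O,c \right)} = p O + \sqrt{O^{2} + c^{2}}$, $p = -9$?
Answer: $323 + \sqrt{130} \approx 334.4$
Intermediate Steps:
$J{\left(W,k \right)} = 4 - k$
$T{\left(O,c \right)} = \sqrt{O^{2} + c^{2}} - 9 O$ ($T{\left(O,c \right)} = - 9 O + \sqrt{O^{2} + c^{2}} = \sqrt{O^{2} + c^{2}} - 9 O$)
$\left(\left(T{\left(-11,3 \right)} + J{\left(9,4 \right)}\right) + 202\right) + B{\left(12 \right)} = \left(\left(\left(\sqrt{\left(-11\right)^{2} + 3^{2}} - -99\right) + \left(4 - 4\right)\right) + 202\right) + \left(10 + 12\right) = \left(\left(\left(\sqrt{121 + 9} + 99\right) + \left(4 - 4\right)\right) + 202\right) + 22 = \left(\left(\left(\sqrt{130} + 99\right) + 0\right) + 202\right) + 22 = \left(\left(\left(99 + \sqrt{130}\right) + 0\right) + 202\right) + 22 = \left(\left(99 + \sqrt{130}\right) + 202\right) + 22 = \left(301 + \sqrt{130}\right) + 22 = 323 + \sqrt{130}$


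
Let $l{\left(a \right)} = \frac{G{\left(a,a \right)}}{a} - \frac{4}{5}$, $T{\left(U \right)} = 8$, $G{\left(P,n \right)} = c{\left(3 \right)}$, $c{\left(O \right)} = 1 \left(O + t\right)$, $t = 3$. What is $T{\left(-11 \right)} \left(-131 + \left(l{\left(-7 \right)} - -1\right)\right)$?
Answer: $- \frac{36864}{35} \approx -1053.3$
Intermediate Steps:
$c{\left(O \right)} = 3 + O$ ($c{\left(O \right)} = 1 \left(O + 3\right) = 1 \left(3 + O\right) = 3 + O$)
$G{\left(P,n \right)} = 6$ ($G{\left(P,n \right)} = 3 + 3 = 6$)
$l{\left(a \right)} = - \frac{4}{5} + \frac{6}{a}$ ($l{\left(a \right)} = \frac{6}{a} - \frac{4}{5} = - \frac{4}{5} + \frac{6}{a}$)
$T{\left(-11 \right)} \left(-131 + \left(l{\left(-7 \right)} - -1\right)\right) = 8 \left(-131 + \left(\left(- \frac{4}{5} + \frac{6}{-7}\right) - -1\right)\right) = 8 \left(-131 + \left(\left(- \frac{4}{5} + 6 \left(- \frac{1}{7}\right)\right) + 1\right)\right) = 8 \left(-131 + \left(\left(- \frac{4}{5} - \frac{6}{7}\right) + 1\right)\right) = 8 \left(-131 + \left(- \frac{58}{35} + 1\right)\right) = 8 \left(-131 - \frac{23}{35}\right) = 8 \left(- \frac{4608}{35}\right) = - \frac{36864}{35}$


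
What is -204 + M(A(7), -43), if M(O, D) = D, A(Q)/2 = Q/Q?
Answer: -247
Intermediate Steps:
A(Q) = 2 (A(Q) = 2*(Q/Q) = 2*1 = 2)
-204 + M(A(7), -43) = -204 - 43 = -247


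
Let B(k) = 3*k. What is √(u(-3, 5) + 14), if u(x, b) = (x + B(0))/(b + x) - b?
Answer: √30/2 ≈ 2.7386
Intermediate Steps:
u(x, b) = -b + x/(b + x) (u(x, b) = (x + 3*0)/(b + x) - b = (x + 0)/(b + x) - b = x/(b + x) - b = -b + x/(b + x))
√(u(-3, 5) + 14) = √((-3 - 1*5² - 1*5*(-3))/(5 - 3) + 14) = √((-3 - 1*25 + 15)/2 + 14) = √((-3 - 25 + 15)/2 + 14) = √((½)*(-13) + 14) = √(-13/2 + 14) = √(15/2) = √30/2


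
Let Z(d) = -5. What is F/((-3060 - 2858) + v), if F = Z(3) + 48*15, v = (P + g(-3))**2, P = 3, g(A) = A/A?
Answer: -55/454 ≈ -0.12115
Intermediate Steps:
g(A) = 1
v = 16 (v = (3 + 1)**2 = 4**2 = 16)
F = 715 (F = -5 + 48*15 = -5 + 720 = 715)
F/((-3060 - 2858) + v) = 715/((-3060 - 2858) + 16) = 715/(-5918 + 16) = 715/(-5902) = 715*(-1/5902) = -55/454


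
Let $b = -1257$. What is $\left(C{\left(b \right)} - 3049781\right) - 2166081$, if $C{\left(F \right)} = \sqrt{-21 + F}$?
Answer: $-5215862 + 3 i \sqrt{142} \approx -5.2159 \cdot 10^{6} + 35.749 i$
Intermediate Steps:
$\left(C{\left(b \right)} - 3049781\right) - 2166081 = \left(\sqrt{-21 - 1257} - 3049781\right) - 2166081 = \left(\sqrt{-1278} - 3049781\right) - 2166081 = \left(3 i \sqrt{142} - 3049781\right) - 2166081 = \left(-3049781 + 3 i \sqrt{142}\right) - 2166081 = -5215862 + 3 i \sqrt{142}$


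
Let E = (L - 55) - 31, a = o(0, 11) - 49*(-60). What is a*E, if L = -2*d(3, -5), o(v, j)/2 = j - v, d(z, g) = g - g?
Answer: -254732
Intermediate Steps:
d(z, g) = 0
o(v, j) = -2*v + 2*j (o(v, j) = 2*(j - v) = -2*v + 2*j)
a = 2962 (a = (-2*0 + 2*11) - 49*(-60) = (0 + 22) + 2940 = 22 + 2940 = 2962)
L = 0 (L = -2*0 = 0)
E = -86 (E = (0 - 55) - 31 = -55 - 31 = -86)
a*E = 2962*(-86) = -254732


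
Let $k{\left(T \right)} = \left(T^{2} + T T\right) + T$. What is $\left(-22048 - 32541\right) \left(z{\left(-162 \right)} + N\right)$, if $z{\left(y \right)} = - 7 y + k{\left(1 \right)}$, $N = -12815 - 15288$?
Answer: $1472046974$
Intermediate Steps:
$k{\left(T \right)} = T + 2 T^{2}$ ($k{\left(T \right)} = \left(T^{2} + T^{2}\right) + T = 2 T^{2} + T = T + 2 T^{2}$)
$N = -28103$ ($N = -12815 - 15288 = -28103$)
$z{\left(y \right)} = 3 - 7 y$ ($z{\left(y \right)} = - 7 y + 1 \left(1 + 2 \cdot 1\right) = - 7 y + 1 \left(1 + 2\right) = - 7 y + 1 \cdot 3 = - 7 y + 3 = 3 - 7 y$)
$\left(-22048 - 32541\right) \left(z{\left(-162 \right)} + N\right) = \left(-22048 - 32541\right) \left(\left(3 - -1134\right) - 28103\right) = - 54589 \left(\left(3 + 1134\right) - 28103\right) = - 54589 \left(1137 - 28103\right) = \left(-54589\right) \left(-26966\right) = 1472046974$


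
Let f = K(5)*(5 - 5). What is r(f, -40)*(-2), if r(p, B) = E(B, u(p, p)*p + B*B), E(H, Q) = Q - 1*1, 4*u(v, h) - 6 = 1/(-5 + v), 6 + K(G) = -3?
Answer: -3198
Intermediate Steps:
K(G) = -9 (K(G) = -6 - 3 = -9)
u(v, h) = 3/2 + 1/(4*(-5 + v))
f = 0 (f = -9*(5 - 5) = -9*0 = 0)
E(H, Q) = -1 + Q (E(H, Q) = Q - 1 = -1 + Q)
r(p, B) = -1 + B**2 + p*(-29 + 6*p)/(4*(-5 + p)) (r(p, B) = -1 + (((-29 + 6*p)/(4*(-5 + p)))*p + B*B) = -1 + (p*(-29 + 6*p)/(4*(-5 + p)) + B**2) = -1 + (B**2 + p*(-29 + 6*p)/(4*(-5 + p))) = -1 + B**2 + p*(-29 + 6*p)/(4*(-5 + p)))
r(f, -40)*(-2) = (((-1 + (-40)**2)*(-5 + 0) + (1/4)*0*(-29 + 6*0))/(-5 + 0))*(-2) = (((-1 + 1600)*(-5) + (1/4)*0*(-29 + 0))/(-5))*(-2) = -(1599*(-5) + (1/4)*0*(-29))/5*(-2) = -(-7995 + 0)/5*(-2) = -1/5*(-7995)*(-2) = 1599*(-2) = -3198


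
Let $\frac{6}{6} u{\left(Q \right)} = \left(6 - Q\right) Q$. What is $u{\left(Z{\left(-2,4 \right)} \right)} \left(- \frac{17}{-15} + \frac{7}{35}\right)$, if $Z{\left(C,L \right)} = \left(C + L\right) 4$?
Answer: $- \frac{64}{3} \approx -21.333$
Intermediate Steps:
$Z{\left(C,L \right)} = 4 C + 4 L$
$u{\left(Q \right)} = Q \left(6 - Q\right)$ ($u{\left(Q \right)} = \left(6 - Q\right) Q = Q \left(6 - Q\right)$)
$u{\left(Z{\left(-2,4 \right)} \right)} \left(- \frac{17}{-15} + \frac{7}{35}\right) = \left(4 \left(-2\right) + 4 \cdot 4\right) \left(6 - \left(4 \left(-2\right) + 4 \cdot 4\right)\right) \left(- \frac{17}{-15} + \frac{7}{35}\right) = \left(-8 + 16\right) \left(6 - \left(-8 + 16\right)\right) \left(\left(-17\right) \left(- \frac{1}{15}\right) + 7 \cdot \frac{1}{35}\right) = 8 \left(6 - 8\right) \left(\frac{17}{15} + \frac{1}{5}\right) = 8 \left(6 - 8\right) \frac{4}{3} = 8 \left(-2\right) \frac{4}{3} = \left(-16\right) \frac{4}{3} = - \frac{64}{3}$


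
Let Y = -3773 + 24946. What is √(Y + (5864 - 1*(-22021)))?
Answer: √49058 ≈ 221.49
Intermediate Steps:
Y = 21173
√(Y + (5864 - 1*(-22021))) = √(21173 + (5864 - 1*(-22021))) = √(21173 + (5864 + 22021)) = √(21173 + 27885) = √49058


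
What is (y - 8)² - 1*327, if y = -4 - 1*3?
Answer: -102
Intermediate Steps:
y = -7 (y = -4 - 3 = -7)
(y - 8)² - 1*327 = (-7 - 8)² - 1*327 = (-15)² - 327 = 225 - 327 = -102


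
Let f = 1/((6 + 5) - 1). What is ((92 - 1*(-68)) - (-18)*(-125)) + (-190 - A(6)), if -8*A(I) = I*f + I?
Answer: -91167/40 ≈ -2279.2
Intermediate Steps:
f = ⅒ (f = 1/(11 - 1) = 1/10 = ⅒ ≈ 0.10000)
A(I) = -11*I/80 (A(I) = -(I*(⅒) + I)/8 = -(I/10 + I)/8 = -11*I/80)
((92 - 1*(-68)) - (-18)*(-125)) + (-190 - A(6)) = ((92 - 1*(-68)) - (-18)*(-125)) + (-190 - (-11)*6/80) = ((92 + 68) - 1*2250) + (-190 - 1*(-33/40)) = (160 - 2250) + (-190 + 33/40) = -2090 - 7567/40 = -91167/40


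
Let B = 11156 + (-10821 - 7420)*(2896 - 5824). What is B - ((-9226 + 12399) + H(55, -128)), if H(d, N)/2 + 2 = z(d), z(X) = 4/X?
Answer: 2937969917/55 ≈ 5.3418e+7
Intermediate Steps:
H(d, N) = -4 + 8/d (H(d, N) = -4 + 2*(4/d) = -4 + 8/d)
B = 53420804 (B = 11156 - 18241*(-2928) = 11156 + 53409648 = 53420804)
B - ((-9226 + 12399) + H(55, -128)) = 53420804 - ((-9226 + 12399) + (-4 + 8/55)) = 53420804 - (3173 + (-4 + 8*(1/55))) = 53420804 - (3173 + (-4 + 8/55)) = 53420804 - (3173 - 212/55) = 53420804 - 1*174303/55 = 53420804 - 174303/55 = 2937969917/55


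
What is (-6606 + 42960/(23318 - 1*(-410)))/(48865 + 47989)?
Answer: -9794013/143634482 ≈ -0.068187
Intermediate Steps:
(-6606 + 42960/(23318 - 1*(-410)))/(48865 + 47989) = (-6606 + 42960/(23318 + 410))/96854 = (-6606 + 42960/23728)*(1/96854) = (-6606 + 42960*(1/23728))*(1/96854) = (-6606 + 2685/1483)*(1/96854) = -9794013/1483*1/96854 = -9794013/143634482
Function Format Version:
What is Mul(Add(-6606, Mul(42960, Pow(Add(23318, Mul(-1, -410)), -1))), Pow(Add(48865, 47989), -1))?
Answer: Rational(-9794013, 143634482) ≈ -0.068187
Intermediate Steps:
Mul(Add(-6606, Mul(42960, Pow(Add(23318, Mul(-1, -410)), -1))), Pow(Add(48865, 47989), -1)) = Mul(Add(-6606, Mul(42960, Pow(Add(23318, 410), -1))), Pow(96854, -1)) = Mul(Add(-6606, Mul(42960, Pow(23728, -1))), Rational(1, 96854)) = Mul(Add(-6606, Mul(42960, Rational(1, 23728))), Rational(1, 96854)) = Mul(Add(-6606, Rational(2685, 1483)), Rational(1, 96854)) = Mul(Rational(-9794013, 1483), Rational(1, 96854)) = Rational(-9794013, 143634482)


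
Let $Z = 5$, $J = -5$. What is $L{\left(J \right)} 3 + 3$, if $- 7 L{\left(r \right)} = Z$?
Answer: $\frac{6}{7} \approx 0.85714$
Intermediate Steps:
$L{\left(r \right)} = - \frac{5}{7}$ ($L{\left(r \right)} = \left(- \frac{1}{7}\right) 5 = - \frac{5}{7}$)
$L{\left(J \right)} 3 + 3 = \left(- \frac{5}{7}\right) 3 + 3 = - \frac{15}{7} + 3 = \frac{6}{7}$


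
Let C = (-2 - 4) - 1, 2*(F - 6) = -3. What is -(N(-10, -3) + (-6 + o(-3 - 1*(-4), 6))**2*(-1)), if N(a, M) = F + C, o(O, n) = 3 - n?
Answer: 167/2 ≈ 83.500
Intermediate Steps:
F = 9/2 (F = 6 + (1/2)*(-3) = 6 - 3/2 = 9/2 ≈ 4.5000)
C = -7 (C = -6 - 1 = -7)
N(a, M) = -5/2 (N(a, M) = 9/2 - 7 = -5/2)
-(N(-10, -3) + (-6 + o(-3 - 1*(-4), 6))**2*(-1)) = -(-5/2 + (-6 + (3 - 1*6))**2*(-1)) = -(-5/2 + (-6 + (3 - 6))**2*(-1)) = -(-5/2 + (-6 - 3)**2*(-1)) = -(-5/2 + (-9)**2*(-1)) = -(-5/2 + 81*(-1)) = -(-5/2 - 81) = -1*(-167/2) = 167/2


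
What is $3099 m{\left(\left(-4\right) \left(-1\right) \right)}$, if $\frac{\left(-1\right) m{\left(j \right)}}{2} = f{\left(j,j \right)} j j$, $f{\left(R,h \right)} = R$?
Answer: $-396672$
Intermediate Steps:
$m{\left(j \right)} = - 2 j^{3}$ ($m{\left(j \right)} = - 2 j j j = - 2 j^{2} j = - 2 j^{3}$)
$3099 m{\left(\left(-4\right) \left(-1\right) \right)} = 3099 \left(- 2 \left(\left(-4\right) \left(-1\right)\right)^{3}\right) = 3099 \left(- 2 \cdot 4^{3}\right) = 3099 \left(\left(-2\right) 64\right) = 3099 \left(-128\right) = -396672$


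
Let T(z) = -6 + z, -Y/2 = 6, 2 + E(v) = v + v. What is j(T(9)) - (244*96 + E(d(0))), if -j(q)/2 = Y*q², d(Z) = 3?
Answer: -23212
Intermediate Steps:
E(v) = -2 + 2*v (E(v) = -2 + (v + v) = -2 + 2*v)
Y = -12 (Y = -2*6 = -12)
j(q) = 24*q² (j(q) = -(-24)*q² = 24*q²)
j(T(9)) - (244*96 + E(d(0))) = 24*(-6 + 9)² - (244*96 + (-2 + 2*3)) = 24*3² - (23424 + (-2 + 6)) = 24*9 - (23424 + 4) = 216 - 1*23428 = 216 - 23428 = -23212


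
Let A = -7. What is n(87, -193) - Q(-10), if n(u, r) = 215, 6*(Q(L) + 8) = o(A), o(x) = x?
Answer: 1345/6 ≈ 224.17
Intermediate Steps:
Q(L) = -55/6 (Q(L) = -8 + (1/6)*(-7) = -8 - 7/6 = -55/6)
n(87, -193) - Q(-10) = 215 - 1*(-55/6) = 215 + 55/6 = 1345/6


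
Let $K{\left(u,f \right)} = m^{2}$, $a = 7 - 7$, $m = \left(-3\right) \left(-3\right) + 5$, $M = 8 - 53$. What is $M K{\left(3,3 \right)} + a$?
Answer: $-8820$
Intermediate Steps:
$M = -45$
$m = 14$ ($m = 9 + 5 = 14$)
$a = 0$ ($a = 7 - 7 = 0$)
$K{\left(u,f \right)} = 196$ ($K{\left(u,f \right)} = 14^{2} = 196$)
$M K{\left(3,3 \right)} + a = \left(-45\right) 196 + 0 = -8820 + 0 = -8820$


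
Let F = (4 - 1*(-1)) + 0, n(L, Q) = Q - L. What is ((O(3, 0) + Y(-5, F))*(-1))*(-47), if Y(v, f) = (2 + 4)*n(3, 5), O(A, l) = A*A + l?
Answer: 987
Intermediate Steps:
O(A, l) = l + A**2 (O(A, l) = A**2 + l = l + A**2)
F = 5 (F = (4 + 1) + 0 = 5 + 0 = 5)
Y(v, f) = 12 (Y(v, f) = (2 + 4)*(5 - 1*3) = 6*(5 - 3) = 6*2 = 12)
((O(3, 0) + Y(-5, F))*(-1))*(-47) = (((0 + 3**2) + 12)*(-1))*(-47) = (((0 + 9) + 12)*(-1))*(-47) = ((9 + 12)*(-1))*(-47) = (21*(-1))*(-47) = -21*(-47) = 987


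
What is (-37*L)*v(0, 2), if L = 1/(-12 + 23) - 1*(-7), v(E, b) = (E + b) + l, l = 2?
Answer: -11544/11 ≈ -1049.5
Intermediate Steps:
v(E, b) = 2 + E + b (v(E, b) = (E + b) + 2 = 2 + E + b)
L = 78/11 (L = 1/11 + 7 = 78/11 ≈ 7.0909)
(-37*L)*v(0, 2) = (-37*78/11)*(2 + 0 + 2) = -2886/11*4 = -11544/11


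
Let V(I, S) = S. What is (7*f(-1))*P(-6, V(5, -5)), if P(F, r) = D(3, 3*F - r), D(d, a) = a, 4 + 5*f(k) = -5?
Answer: 819/5 ≈ 163.80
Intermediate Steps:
f(k) = -9/5 (f(k) = -4/5 + (1/5)*(-5) = -4/5 - 1 = -9/5)
P(F, r) = -r + 3*F (P(F, r) = 3*F - r = -r + 3*F)
(7*f(-1))*P(-6, V(5, -5)) = (7*(-9/5))*(-1*(-5) + 3*(-6)) = -63*(5 - 18)/5 = -63/5*(-13) = 819/5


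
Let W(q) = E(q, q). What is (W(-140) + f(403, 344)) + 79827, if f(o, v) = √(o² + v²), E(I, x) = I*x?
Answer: 99427 + √280745 ≈ 99957.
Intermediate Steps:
W(q) = q² (W(q) = q*q = q²)
(W(-140) + f(403, 344)) + 79827 = ((-140)² + √(403² + 344²)) + 79827 = (19600 + √(162409 + 118336)) + 79827 = (19600 + √280745) + 79827 = 99427 + √280745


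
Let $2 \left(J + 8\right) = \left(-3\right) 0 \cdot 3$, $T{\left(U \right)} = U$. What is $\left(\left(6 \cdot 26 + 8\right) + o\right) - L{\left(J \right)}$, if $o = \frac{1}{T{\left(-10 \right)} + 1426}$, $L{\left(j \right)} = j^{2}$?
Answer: $\frac{141601}{1416} \approx 100.0$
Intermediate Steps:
$J = -8$ ($J = -8 + \frac{\left(-3\right) 0 \cdot 3}{2} = -8 + \frac{0 \cdot 3}{2} = -8 + \frac{1}{2} \cdot 0 = -8 + 0 = -8$)
$o = \frac{1}{1416}$ ($o = \frac{1}{-10 + 1426} = \frac{1}{1416} \approx 0.00070621$)
$\left(\left(6 \cdot 26 + 8\right) + o\right) - L{\left(J \right)} = \left(\left(6 \cdot 26 + 8\right) + \frac{1}{1416}\right) - \left(-8\right)^{2} = \left(\left(156 + 8\right) + \frac{1}{1416}\right) - 64 = \left(164 + \frac{1}{1416}\right) - 64 = \frac{232225}{1416} - 64 = \frac{141601}{1416}$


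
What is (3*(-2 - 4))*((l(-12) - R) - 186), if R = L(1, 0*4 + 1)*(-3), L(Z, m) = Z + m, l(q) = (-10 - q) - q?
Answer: 2988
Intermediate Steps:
l(q) = -10 - 2*q
R = -6 (R = (1 + (0*4 + 1))*(-3) = (1 + (0 + 1))*(-3) = (1 + 1)*(-3) = 2*(-3) = -6)
(3*(-2 - 4))*((l(-12) - R) - 186) = (3*(-2 - 4))*(((-10 - 2*(-12)) - 1*(-6)) - 186) = (3*(-6))*(((-10 + 24) + 6) - 186) = -18*((14 + 6) - 186) = -18*(20 - 186) = -18*(-166) = 2988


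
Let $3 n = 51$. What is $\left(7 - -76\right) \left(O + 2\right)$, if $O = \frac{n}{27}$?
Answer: $\frac{5893}{27} \approx 218.26$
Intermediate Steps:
$n = 17$ ($n = \frac{1}{3} \cdot 51 = 17$)
$O = \frac{17}{27} \approx 0.62963$
$\left(7 - -76\right) \left(O + 2\right) = \left(7 - -76\right) \left(\frac{17}{27} + 2\right) = \left(7 + 76\right) \frac{71}{27} = 83 \cdot \frac{71}{27} = \frac{5893}{27}$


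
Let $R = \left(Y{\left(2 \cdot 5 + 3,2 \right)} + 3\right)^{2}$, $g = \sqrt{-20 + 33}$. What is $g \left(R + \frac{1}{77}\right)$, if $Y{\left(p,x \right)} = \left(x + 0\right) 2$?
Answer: $\frac{3774 \sqrt{13}}{77} \approx 176.72$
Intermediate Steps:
$Y{\left(p,x \right)} = 2 x$ ($Y{\left(p,x \right)} = x 2 = 2 x$)
$g = \sqrt{13} \approx 3.6056$
$R = 49$ ($R = \left(2 \cdot 2 + 3\right)^{2} = \left(4 + 3\right)^{2} = 7^{2} = 49$)
$g \left(R + \frac{1}{77}\right) = \sqrt{13} \left(49 + \frac{1}{77}\right) = \sqrt{13} \cdot \frac{3774}{77} = \frac{3774 \sqrt{13}}{77}$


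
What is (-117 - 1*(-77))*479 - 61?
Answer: -19221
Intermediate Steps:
(-117 - 1*(-77))*479 - 61 = (-117 + 77)*479 - 61 = -40*479 - 61 = -19160 - 61 = -19221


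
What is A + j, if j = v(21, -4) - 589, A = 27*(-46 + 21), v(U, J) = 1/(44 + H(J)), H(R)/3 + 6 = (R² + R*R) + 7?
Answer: -180751/143 ≈ -1264.0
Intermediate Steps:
H(R) = 3 + 6*R² (H(R) = -18 + 3*((R² + R*R) + 7) = -18 + 3*((R² + R²) + 7) = -18 + 3*(2*R² + 7) = -18 + 3*(7 + 2*R²) = -18 + (21 + 6*R²) = 3 + 6*R²)
v(U, J) = 1/(47 + 6*J²) (v(U, J) = 1/(44 + (3 + 6*J²)) = 1/(47 + 6*J²))
A = -675 (A = 27*(-25) = -675)
j = -84226/143 (j = 1/(47 + 6*(-4)²) - 589 = 1/(47 + 6*16) - 589 = 1/(47 + 96) - 589 = 1/143 - 589 = -84226/143 ≈ -588.99)
A + j = -675 - 84226/143 = -180751/143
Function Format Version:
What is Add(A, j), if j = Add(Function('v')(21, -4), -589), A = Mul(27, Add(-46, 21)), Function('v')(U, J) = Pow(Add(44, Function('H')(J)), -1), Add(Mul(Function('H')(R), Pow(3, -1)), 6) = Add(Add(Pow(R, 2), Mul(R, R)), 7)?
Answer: Rational(-180751, 143) ≈ -1264.0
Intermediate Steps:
Function('H')(R) = Add(3, Mul(6, Pow(R, 2))) (Function('H')(R) = Add(-18, Mul(3, Add(Add(Pow(R, 2), Mul(R, R)), 7))) = Add(-18, Mul(3, Add(Add(Pow(R, 2), Pow(R, 2)), 7))) = Add(-18, Mul(3, Add(Mul(2, Pow(R, 2)), 7))) = Add(-18, Mul(3, Add(7, Mul(2, Pow(R, 2))))) = Add(-18, Add(21, Mul(6, Pow(R, 2)))) = Add(3, Mul(6, Pow(R, 2))))
Function('v')(U, J) = Pow(Add(47, Mul(6, Pow(J, 2))), -1) (Function('v')(U, J) = Pow(Add(44, Add(3, Mul(6, Pow(J, 2)))), -1) = Pow(Add(47, Mul(6, Pow(J, 2))), -1))
A = -675 (A = Mul(27, -25) = -675)
j = Rational(-84226, 143) (j = Add(Pow(Add(47, Mul(6, Pow(-4, 2))), -1), -589) = Add(Pow(Add(47, Mul(6, 16)), -1), -589) = Add(Pow(Add(47, 96), -1), -589) = Add(Pow(143, -1), -589) = Add(Rational(1, 143), -589) = Rational(-84226, 143) ≈ -588.99)
Add(A, j) = Add(-675, Rational(-84226, 143)) = Rational(-180751, 143)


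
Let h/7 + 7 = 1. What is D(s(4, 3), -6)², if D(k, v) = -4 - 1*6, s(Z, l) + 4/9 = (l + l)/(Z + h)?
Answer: 100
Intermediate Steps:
h = -42 (h = -49 + 7*1 = -49 + 7 = -42)
s(Z, l) = -4/9 + 2*l/(-42 + Z) (s(Z, l) = -4/9 + (l + l)/(Z - 42) = -4/9 + (2*l)/(-42 + Z) = -4/9 + 2*l/(-42 + Z))
D(k, v) = -10 (D(k, v) = -4 - 6 = -10)
D(s(4, 3), -6)² = (-10)² = 100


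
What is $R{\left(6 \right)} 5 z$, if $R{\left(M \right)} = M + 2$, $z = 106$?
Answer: $4240$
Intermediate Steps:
$R{\left(M \right)} = 2 + M$
$R{\left(6 \right)} 5 z = \left(2 + 6\right) 5 \cdot 106 = 8 \cdot 530 = 4240$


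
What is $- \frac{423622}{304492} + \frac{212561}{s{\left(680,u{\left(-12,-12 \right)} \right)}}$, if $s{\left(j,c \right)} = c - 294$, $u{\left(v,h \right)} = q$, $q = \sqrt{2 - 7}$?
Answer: $- \frac{9532608384415}{13160296486} - \frac{212561 i \sqrt{5}}{86441} \approx -724.35 - 5.4986 i$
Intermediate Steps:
$q = i \sqrt{5}$ ($q = \sqrt{-5} = i \sqrt{5} \approx 2.2361 i$)
$u{\left(v,h \right)} = i \sqrt{5}$
$s{\left(j,c \right)} = -294 + c$ ($s{\left(j,c \right)} = c - 294 = -294 + c$)
$- \frac{423622}{304492} + \frac{212561}{s{\left(680,u{\left(-12,-12 \right)} \right)}} = - \frac{423622}{304492} + \frac{212561}{-294 + i \sqrt{5}} = \left(-423622\right) \frac{1}{304492} + \frac{212561}{-294 + i \sqrt{5}} = - \frac{211811}{152246} + \frac{212561}{-294 + i \sqrt{5}}$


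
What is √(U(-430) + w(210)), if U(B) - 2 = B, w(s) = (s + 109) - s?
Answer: I*√319 ≈ 17.861*I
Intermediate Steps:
w(s) = 109 (w(s) = (109 + s) - s = 109)
U(B) = 2 + B
√(U(-430) + w(210)) = √((2 - 430) + 109) = √(-428 + 109) = √(-319) = I*√319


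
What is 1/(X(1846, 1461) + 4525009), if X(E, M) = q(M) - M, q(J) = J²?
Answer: 1/6658069 ≈ 1.5019e-7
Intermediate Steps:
X(E, M) = M² - M
1/(X(1846, 1461) + 4525009) = 1/(1461*(-1 + 1461) + 4525009) = 1/(1461*1460 + 4525009) = 1/(2133060 + 4525009) = 1/6658069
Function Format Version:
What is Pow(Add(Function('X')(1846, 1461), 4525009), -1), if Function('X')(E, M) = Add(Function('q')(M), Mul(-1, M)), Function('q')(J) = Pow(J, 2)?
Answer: Rational(1, 6658069) ≈ 1.5019e-7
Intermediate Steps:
Function('X')(E, M) = Add(Pow(M, 2), Mul(-1, M))
Pow(Add(Function('X')(1846, 1461), 4525009), -1) = Pow(Add(Mul(1461, Add(-1, 1461)), 4525009), -1) = Pow(Add(Mul(1461, 1460), 4525009), -1) = Pow(Add(2133060, 4525009), -1) = Pow(6658069, -1) = Rational(1, 6658069)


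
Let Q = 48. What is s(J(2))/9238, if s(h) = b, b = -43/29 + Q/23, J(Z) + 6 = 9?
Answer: 13/198766 ≈ 6.5404e-5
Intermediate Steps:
J(Z) = 3 (J(Z) = -6 + 9 = 3)
b = 403/667 (b = -43/29 + 48/23 = 403/667 ≈ 0.60420)
s(h) = 403/667
s(J(2))/9238 = (403/667)/9238 = (403/667)*(1/9238) = 13/198766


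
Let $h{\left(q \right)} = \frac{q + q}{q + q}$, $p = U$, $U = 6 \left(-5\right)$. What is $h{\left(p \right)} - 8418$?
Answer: $-8417$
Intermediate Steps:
$U = -30$
$p = -30$
$h{\left(q \right)} = 1$ ($h{\left(q \right)} = \frac{2 q}{2 q} = 2 q \frac{1}{2 q} = 1$)
$h{\left(p \right)} - 8418 = 1 - 8418 = -8417$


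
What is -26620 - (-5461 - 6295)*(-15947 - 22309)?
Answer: -449764156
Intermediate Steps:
-26620 - (-5461 - 6295)*(-15947 - 22309) = -26620 - (-11756)*(-38256) = -26620 - 1*449737536 = -26620 - 449737536 = -449764156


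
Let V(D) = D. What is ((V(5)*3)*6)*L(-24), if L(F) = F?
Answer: -2160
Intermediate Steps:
((V(5)*3)*6)*L(-24) = ((5*3)*6)*(-24) = (15*6)*(-24) = 90*(-24) = -2160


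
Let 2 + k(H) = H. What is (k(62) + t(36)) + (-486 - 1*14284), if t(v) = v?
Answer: -14674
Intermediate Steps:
k(H) = -2 + H
(k(62) + t(36)) + (-486 - 1*14284) = ((-2 + 62) + 36) + (-486 - 1*14284) = (60 + 36) + (-486 - 14284) = 96 - 14770 = -14674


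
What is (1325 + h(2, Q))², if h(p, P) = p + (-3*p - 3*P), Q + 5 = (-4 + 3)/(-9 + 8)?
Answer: 1776889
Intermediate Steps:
Q = -4 (Q = -5 + (-4 + 3)/(-9 + 8) = -5 - 1/(-1) = -5 - 1*(-1) = -5 + 1 = -4)
h(p, P) = -3*P - 2*p (h(p, P) = p + (-3*P - 3*p) = -3*P - 2*p)
(1325 + h(2, Q))² = (1325 + (-3*(-4) - 2*2))² = (1325 + (12 - 4))² = (1325 + 8)² = 1333² = 1776889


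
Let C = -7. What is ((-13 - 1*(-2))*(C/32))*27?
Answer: 2079/32 ≈ 64.969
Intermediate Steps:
((-13 - 1*(-2))*(C/32))*27 = ((-13 - 1*(-2))*(-7/32))*27 = ((-13 + 2)*(-7*1/32))*27 = -11*(-7/32)*27 = (77/32)*27 = 2079/32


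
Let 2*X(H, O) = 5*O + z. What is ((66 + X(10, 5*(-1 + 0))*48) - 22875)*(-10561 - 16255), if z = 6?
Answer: 623874240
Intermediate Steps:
X(H, O) = 3 + 5*O/2 (X(H, O) = (5*O + 6)/2 = (6 + 5*O)/2 = 3 + 5*O/2)
((66 + X(10, 5*(-1 + 0))*48) - 22875)*(-10561 - 16255) = ((66 + (3 + 5*(5*(-1 + 0))/2)*48) - 22875)*(-10561 - 16255) = ((66 + (3 + 5*(5*(-1))/2)*48) - 22875)*(-26816) = ((66 + (3 + (5/2)*(-5))*48) - 22875)*(-26816) = ((66 + (3 - 25/2)*48) - 22875)*(-26816) = ((66 - 19/2*48) - 22875)*(-26816) = ((66 - 456) - 22875)*(-26816) = (-390 - 22875)*(-26816) = -23265*(-26816) = 623874240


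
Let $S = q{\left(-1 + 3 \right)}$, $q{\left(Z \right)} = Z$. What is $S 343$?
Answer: $686$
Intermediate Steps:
$S = 2$ ($S = -1 + 3 = 2$)
$S 343 = 2 \cdot 343 = 686$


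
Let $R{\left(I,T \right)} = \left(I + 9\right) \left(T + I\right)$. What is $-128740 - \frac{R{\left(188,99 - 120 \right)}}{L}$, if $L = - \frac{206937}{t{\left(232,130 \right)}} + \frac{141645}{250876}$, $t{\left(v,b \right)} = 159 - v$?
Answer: $- \frac{351870453415528}{2732940363} \approx -1.2875 \cdot 10^{5}$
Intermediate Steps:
$L = \frac{2732940363}{963892}$ ($L = - \frac{206937}{159 - 232} + \frac{141645}{250876} = - \frac{206937}{159 - 232} + 141645 \cdot \frac{1}{250876} = - \frac{206937}{-73} + \frac{7455}{13204} = \left(-206937\right) \left(- \frac{1}{73}\right) + \frac{7455}{13204} = \frac{206937}{73} + \frac{7455}{13204} = \frac{2732940363}{963892} \approx 2835.3$)
$R{\left(I,T \right)} = \left(9 + I\right) \left(I + T\right)$
$-128740 - \frac{R{\left(188,99 - 120 \right)}}{L} = -128740 - \frac{188^{2} + 9 \cdot 188 + 9 \left(99 - 120\right) + 188 \left(99 - 120\right)}{\frac{2732940363}{963892}} = -128740 - \left(35344 + 1692 + 9 \left(99 - 120\right) + 188 \left(99 - 120\right)\right) \frac{963892}{2732940363} = -128740 - \left(35344 + 1692 + 9 \left(-21\right) + 188 \left(-21\right)\right) \frac{963892}{2732940363} = -128740 - \left(35344 + 1692 - 189 - 3948\right) \frac{963892}{2732940363} = -128740 - 32899 \cdot \frac{963892}{2732940363} = -128740 - \frac{31711082908}{2732940363} = - \frac{351870453415528}{2732940363}$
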